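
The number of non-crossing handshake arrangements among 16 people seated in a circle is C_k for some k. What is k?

8

With 16 = 2·8 people, non-crossing handshake pairings are non-crossing perfect matchings on a circle, counted by C_8.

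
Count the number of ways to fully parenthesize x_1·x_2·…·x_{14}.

742900

Bracketing 14 factors into binary products is counted by C_{14−1} = C_13.
C_13 = 742900.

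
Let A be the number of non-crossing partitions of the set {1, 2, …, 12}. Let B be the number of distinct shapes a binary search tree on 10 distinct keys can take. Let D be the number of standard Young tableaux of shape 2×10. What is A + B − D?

208012

Non-crossing partitions of an n-element set are counted by C_n; here n = 12. So A = C_12 = 208012.
Binary trees (left/right distinguished) on n nodes are counted by C_n; here n = 10. So B = C_10 = 16796.
By the hook-length formula (or a Dyck-path bijection), SYT of shape 2×10 number C_10. So D = C_10 = 16796.
A + B − D = 208012 + 16796 − 16796 = 208012.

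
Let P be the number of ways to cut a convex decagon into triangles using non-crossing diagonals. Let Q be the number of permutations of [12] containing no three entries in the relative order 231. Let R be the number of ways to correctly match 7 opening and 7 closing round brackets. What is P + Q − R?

Triangulations of a convex m-gon are counted by C_{m−2}; with m = 10 this is C_8. So P = C_8 = 1430.
For any fixed pattern of length 3, the pattern-avoiding permutations of [12] number C_12. So Q = C_12 = 208012.
A balanced arrangement of 7 bracket pairs is a Dyck word of semilength 7, so the count is C_7. So R = C_7 = 429.
P + Q − R = 1430 + 208012 − 429 = 209013.

209013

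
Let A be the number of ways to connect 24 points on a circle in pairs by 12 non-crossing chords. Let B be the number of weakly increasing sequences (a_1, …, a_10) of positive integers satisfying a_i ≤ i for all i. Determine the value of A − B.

191216

Non-crossing perfect matchings of 2n points on a circle are counted by C_n; with 24 points, n = 12. So A = C_12 = 208012.
Weakly increasing sequences with a_i ≤ i biject with Dyck paths of semilength 10, so there are C_10. So B = C_10 = 16796.
A − B = 208012 − 16796 = 191216.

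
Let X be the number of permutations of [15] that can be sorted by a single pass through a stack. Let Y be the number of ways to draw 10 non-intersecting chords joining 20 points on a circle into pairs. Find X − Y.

Stack-sortable permutations are exactly the 231-avoiding ones, counted by C_n; here n = 15. So X = C_15 = 9694845.
Pairing 20 circle points by 10 non-crossing chords gives C_10 matchings. So Y = C_10 = 16796.
X − Y = 9694845 − 16796 = 9678049.

9678049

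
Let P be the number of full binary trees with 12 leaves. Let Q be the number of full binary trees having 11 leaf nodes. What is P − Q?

A full binary tree with L leaves has L−1 internal nodes and is counted by C_{L−1}; L = 12 gives C_11. So P = C_11 = 58786.
A full binary tree with L leaves has L−1 internal nodes and is counted by C_{L−1}; L = 11 gives C_10. So Q = C_10 = 16796.
P − Q = 58786 − 16796 = 41990.

41990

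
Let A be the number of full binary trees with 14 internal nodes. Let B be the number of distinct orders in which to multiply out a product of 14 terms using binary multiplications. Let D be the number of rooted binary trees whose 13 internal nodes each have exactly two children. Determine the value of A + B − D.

Full binary trees with n internal nodes are counted by C_n; here n = 14. So A = C_14 = 2674440.
Bracketing 14 factors into binary products is counted by C_{14−1} = C_13. So B = C_13 = 742900.
The number of full binary trees on 13 internal nodes is the Catalan number C_13. So D = C_13 = 742900.
A + B − D = 2674440 + 742900 − 742900 = 2674440.

2674440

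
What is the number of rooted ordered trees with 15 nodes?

Rooted ordered (plane) trees on m nodes have m−1 edges and are counted by C_{m−1}; m = 15 gives C_14.
C_14 = C(28,14)/15 = 40116600/15 = 2674440.

2674440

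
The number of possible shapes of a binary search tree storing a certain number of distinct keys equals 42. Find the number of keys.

Binary search tree shapes on n keys are counted by C_n. The Catalan number equal to 42 is C_5.

5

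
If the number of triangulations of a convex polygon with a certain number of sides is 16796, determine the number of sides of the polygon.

Triangulations of a convex m-gon are counted by C_{m−2}. Since C_10 = 16796, the index is 10.
So m − 2 = 10, giving m = 12 sides.

12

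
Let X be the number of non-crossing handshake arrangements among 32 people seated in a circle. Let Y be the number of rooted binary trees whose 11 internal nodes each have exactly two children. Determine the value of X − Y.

35298884

With 32 = 2·16 people, non-crossing handshake pairings are non-crossing perfect matchings on a circle, counted by C_16. So X = C_16 = 35357670.
The number of full binary trees on 11 internal nodes is the Catalan number C_11. So Y = C_11 = 58786.
X − Y = 35357670 − 58786 = 35298884.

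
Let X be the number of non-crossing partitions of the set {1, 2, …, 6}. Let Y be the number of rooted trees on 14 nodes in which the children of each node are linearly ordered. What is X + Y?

The non-crossing partitions of [6] form a lattice of size C_6. So X = C_6 = 132.
A rooted plane tree on 14 nodes has 13 edges, and such trees are counted by C_13. So Y = C_13 = 742900.
X + Y = 132 + 742900 = 743032.

743032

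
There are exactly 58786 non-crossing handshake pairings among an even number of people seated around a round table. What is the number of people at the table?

Non-crossing handshake pairings of 2n people are counted by C_n; 58786 = C_11.
So n = 11, and there are 2n = 22 people.

22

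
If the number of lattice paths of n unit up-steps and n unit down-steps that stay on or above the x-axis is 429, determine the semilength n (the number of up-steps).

7

Dyck paths of semilength n are counted by C_n. Since C_7 = 429, the index is 7.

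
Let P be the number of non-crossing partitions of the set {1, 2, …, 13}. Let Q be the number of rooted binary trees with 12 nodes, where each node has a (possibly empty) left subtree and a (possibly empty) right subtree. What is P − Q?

534888

The non-crossing partitions of [13] form a lattice of size C_13. So P = C_13 = 742900.
Binary trees (left/right distinguished) on n nodes are counted by C_n; here n = 12. So Q = C_12 = 208012.
P − Q = 742900 − 208012 = 534888.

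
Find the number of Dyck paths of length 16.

Paths of 8 up- and 8 down-steps that never dip below the axis are Dyck paths; their count is C_8.
C_8 = C(16,8)/9 = 12870/9 = 1430.

1430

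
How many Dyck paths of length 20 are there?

16796

Dyck paths of semilength n (length 2n) are counted by C_n; here n = 10.
C_10 = C(20,10)/11 = 184756/11 = 16796.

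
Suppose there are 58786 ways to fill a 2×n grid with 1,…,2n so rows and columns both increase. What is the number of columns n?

11

Standard Young tableaux of shape 2×n are counted by C_n. Since C_11 = 58786, the index is 11.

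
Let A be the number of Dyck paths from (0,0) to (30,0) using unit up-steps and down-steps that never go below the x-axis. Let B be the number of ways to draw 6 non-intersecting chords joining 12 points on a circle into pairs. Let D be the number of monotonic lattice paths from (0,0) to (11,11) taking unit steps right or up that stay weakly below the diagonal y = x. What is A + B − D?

A Dyck path with 15 up-steps and 15 down-steps has semilength 15, so there are C_15 of them. So A = C_15 = 9694845.
Non-crossing perfect matchings of 2n points on a circle are counted by C_n; with 12 points, n = 6. So B = C_6 = 132.
Monotone paths in an n×n grid that stay weakly below the diagonal are counted by C_n; here n = 11. So D = C_11 = 58786.
A + B − D = 9694845 + 132 − 58786 = 9636191.

9636191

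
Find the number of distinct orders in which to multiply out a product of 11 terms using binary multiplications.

16796

Ways to associate a product of 11 factors correspond to binary trees on 11 leaves, so the count is C_10.
C_10 = C(20,10)/11 = 184756/11 = 16796.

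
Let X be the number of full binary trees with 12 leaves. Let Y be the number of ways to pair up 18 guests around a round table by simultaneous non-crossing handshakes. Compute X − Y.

Full binary trees with 12 leaves have 12−1 = 11 internal nodes, so there are C_11 of them. So X = C_11 = 58786.
With 18 = 2·9 people, non-crossing handshake pairings are non-crossing perfect matchings on a circle, counted by C_9. So Y = C_9 = 4862.
X − Y = 58786 − 4862 = 53924.

53924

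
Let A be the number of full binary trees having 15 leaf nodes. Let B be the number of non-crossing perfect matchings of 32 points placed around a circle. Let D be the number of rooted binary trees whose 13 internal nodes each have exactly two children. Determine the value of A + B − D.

A full binary tree with L leaves has L−1 internal nodes and is counted by C_{L−1}; L = 15 gives C_14. So A = C_14 = 2674440.
Pairing 32 circle points by 16 non-crossing chords gives C_16 matchings. So B = C_16 = 35357670.
Full binary trees with n internal nodes are counted by C_n; here n = 13. So D = C_13 = 742900.
A + B − D = 2674440 + 35357670 − 742900 = 37289210.

37289210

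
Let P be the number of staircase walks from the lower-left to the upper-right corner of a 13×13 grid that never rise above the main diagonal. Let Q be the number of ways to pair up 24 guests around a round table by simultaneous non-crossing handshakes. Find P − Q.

534888

Monotone paths in an n×n grid that stay weakly below the diagonal are counted by C_n; here n = 13. So P = C_13 = 742900.
With 24 = 2·12 people, non-crossing handshake pairings are non-crossing perfect matchings on a circle, counted by C_12. So Q = C_12 = 208012.
P − Q = 742900 − 208012 = 534888.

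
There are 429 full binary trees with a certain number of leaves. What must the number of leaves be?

Full binary trees with L leaves are counted by C_{L−1}; 429 = C_7.
So the index is 7, and the number of leaves is 7 + 1 = 8.

8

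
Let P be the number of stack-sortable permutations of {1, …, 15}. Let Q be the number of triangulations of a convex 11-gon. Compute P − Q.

By Knuth's characterisation, the stack-sortable permutations of length 15 are the 231-avoiders, numbering C_15. So P = C_15 = 9694845.
Triangulations of a convex m-gon are counted by C_{m−2}; with m = 11 this is C_9. So Q = C_9 = 4862.
P − Q = 9694845 − 4862 = 9689983.

9689983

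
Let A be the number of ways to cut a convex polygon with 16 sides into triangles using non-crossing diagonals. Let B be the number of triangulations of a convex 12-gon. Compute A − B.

Triangulations of a convex m-gon are counted by C_{m−2}; with m = 16 this is C_14. So A = C_14 = 2674440.
The number of triangulations of a 12-gon is the Catalan number C_10 (index = sides − 2). So B = C_10 = 16796.
A − B = 2674440 − 16796 = 2657644.

2657644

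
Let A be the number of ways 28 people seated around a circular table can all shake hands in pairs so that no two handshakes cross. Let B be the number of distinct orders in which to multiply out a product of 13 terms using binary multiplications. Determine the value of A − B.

With 28 = 2·14 people, non-crossing handshake pairings are non-crossing perfect matchings on a circle, counted by C_14. So A = C_14 = 2674440.
Bracketing 13 factors into binary products is counted by C_{13−1} = C_12. So B = C_12 = 208012.
A − B = 2674440 − 208012 = 2466428.

2466428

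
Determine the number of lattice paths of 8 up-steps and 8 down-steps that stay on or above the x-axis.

Dyck paths of semilength n (length 2n) are counted by C_n; here n = 8.
C_8 = 1430.

1430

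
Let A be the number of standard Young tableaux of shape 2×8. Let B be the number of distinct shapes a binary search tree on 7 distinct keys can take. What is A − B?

By the hook-length formula (or a Dyck-path bijection), SYT of shape 2×8 number C_8. So A = C_8 = 1430.
Rooted binary trees with 7 nodes (each child slot possibly empty) number C_7. So B = C_7 = 429.
A − B = 1430 − 429 = 1001.

1001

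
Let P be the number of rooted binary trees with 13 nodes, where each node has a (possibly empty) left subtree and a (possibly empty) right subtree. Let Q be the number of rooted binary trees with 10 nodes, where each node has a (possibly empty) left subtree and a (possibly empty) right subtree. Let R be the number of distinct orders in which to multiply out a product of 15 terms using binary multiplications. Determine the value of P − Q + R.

Binary trees (left/right distinguished) on n nodes are counted by C_n; here n = 13. So P = C_13 = 742900.
There are C_n binary search tree shapes on n keys; with n = 10 that is C_10. So Q = C_10 = 16796.
Ways to associate a product of 15 factors correspond to binary trees on 15 leaves, so the count is C_14. So R = C_14 = 2674440.
P − Q + R = 742900 − 16796 + 2674440 = 3400544.

3400544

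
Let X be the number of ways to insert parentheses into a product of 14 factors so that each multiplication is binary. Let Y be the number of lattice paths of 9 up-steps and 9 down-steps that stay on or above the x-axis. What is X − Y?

738038

Ways to associate a product of 14 factors correspond to binary trees on 14 leaves, so the count is C_13. So X = C_13 = 742900.
Dyck paths of semilength n (length 2n) are counted by C_n; here n = 9. So Y = C_9 = 4862.
X − Y = 742900 − 4862 = 738038.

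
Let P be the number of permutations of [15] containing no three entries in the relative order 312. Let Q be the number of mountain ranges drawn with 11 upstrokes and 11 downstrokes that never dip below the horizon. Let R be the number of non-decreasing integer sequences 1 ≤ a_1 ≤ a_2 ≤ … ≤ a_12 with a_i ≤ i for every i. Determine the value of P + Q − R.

9545619

For any fixed pattern of length 3, the pattern-avoiding permutations of [15] number C_15. So P = C_15 = 9694845.
A Dyck path with 11 up-steps and 11 down-steps has semilength 11, so there are C_11 of them. So Q = C_11 = 58786.
Weakly increasing sequences with a_i ≤ i biject with Dyck paths of semilength 12, so there are C_12. So R = C_12 = 208012.
P + Q − R = 9694845 + 58786 − 208012 = 9545619.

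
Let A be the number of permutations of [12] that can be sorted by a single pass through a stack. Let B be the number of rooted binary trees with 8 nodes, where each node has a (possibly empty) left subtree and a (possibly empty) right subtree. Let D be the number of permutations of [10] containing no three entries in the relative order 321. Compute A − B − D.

189786

Stack-sortable permutations are exactly the 231-avoiding ones, counted by C_n; here n = 12. So A = C_12 = 208012.
Rooted binary trees with 8 nodes (each child slot possibly empty) number C_8. So B = C_8 = 1430.
Permutations of [n] avoiding any single length-3 pattern are counted by C_n; here n = 10. So D = C_10 = 16796.
A − B − D = 208012 − 1430 − 16796 = 189786.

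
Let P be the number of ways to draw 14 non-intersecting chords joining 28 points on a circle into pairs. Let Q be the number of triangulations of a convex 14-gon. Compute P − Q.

2466428

Non-crossing perfect matchings of 2n points on a circle are counted by C_n; with 28 points, n = 14. So P = C_14 = 2674440.
A convex 14-gon is triangulated into 12 triangles, and the number of such triangulations is the Catalan number C_{14−2} = C_12. So Q = C_12 = 208012.
P − Q = 2674440 − 208012 = 2466428.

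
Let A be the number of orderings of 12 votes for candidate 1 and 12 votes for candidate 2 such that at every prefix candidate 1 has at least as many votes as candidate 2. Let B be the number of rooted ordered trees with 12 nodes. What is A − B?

149226

Reading a vote for the leader as '(' and for the other as ')' turns such a sequence into a balanced string of 12 pairs, so the count is C_12. So A = C_12 = 208012.
Rooted ordered (plane) trees on m nodes have m−1 edges and are counted by C_{m−1}; m = 12 gives C_11. So B = C_11 = 58786.
A − B = 208012 − 58786 = 149226.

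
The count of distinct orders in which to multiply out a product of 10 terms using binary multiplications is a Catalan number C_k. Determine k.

Ways to associate a product of 10 factors correspond to binary trees on 10 leaves, so the count is C_9.

9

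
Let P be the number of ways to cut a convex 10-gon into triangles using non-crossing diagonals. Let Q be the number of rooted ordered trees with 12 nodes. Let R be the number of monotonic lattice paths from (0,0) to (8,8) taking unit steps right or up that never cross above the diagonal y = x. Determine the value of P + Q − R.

A convex 10-gon is triangulated into 8 triangles, and the number of such triangulations is the Catalan number C_{10−2} = C_8. So P = C_8 = 1430.
A rooted plane tree on 12 nodes has 11 edges, and such trees are counted by C_11. So Q = C_11 = 58786.
Sub-diagonal monotone paths from (0,0) to (8,8) biject with Dyck paths of semilength 8, giving C_8. So R = C_8 = 1430.
P + Q − R = 1430 + 58786 − 1430 = 58786.

58786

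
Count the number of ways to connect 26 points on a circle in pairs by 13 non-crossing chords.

742900

Non-crossing perfect matchings of 2n points on a circle are counted by C_n; with 26 points, n = 13.
C_13 = C(26,13)/14 = 10400600/14 = 742900.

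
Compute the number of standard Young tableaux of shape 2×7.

429

By the hook-length formula (or a Dyck-path bijection), SYT of shape 2×7 number C_7.
C_7 = 429.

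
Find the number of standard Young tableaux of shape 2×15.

By the hook-length formula (or a Dyck-path bijection), SYT of shape 2×15 number C_15.
C_15 = C_14 · 2(2·14+1)/(14+2) = 2674440 · 58/16 = 9694845.

9694845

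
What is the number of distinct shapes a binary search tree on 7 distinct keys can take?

429

There are C_n binary search tree shapes on n keys; with n = 7 that is C_7.
C_7 = C(14,7)/8 = 3432/8 = 429.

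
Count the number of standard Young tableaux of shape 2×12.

By the hook-length formula (or a Dyck-path bijection), SYT of shape 2×12 number C_12.
C_12 = C_11 · 2(2·11+1)/(11+2) = 58786 · 46/13 = 208012.

208012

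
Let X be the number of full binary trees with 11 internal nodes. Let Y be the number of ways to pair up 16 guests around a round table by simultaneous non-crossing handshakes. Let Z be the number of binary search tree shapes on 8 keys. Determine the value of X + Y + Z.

Full binary trees with n internal nodes are counted by C_n; here n = 11. So X = C_11 = 58786.
Non-crossing handshake pairings of 2n people are counted by C_n; 16 people gives n = 8. So Y = C_8 = 1430.
There are C_n binary search tree shapes on n keys; with n = 8 that is C_8. So Z = C_8 = 1430.
X + Y + Z = 58786 + 1430 + 1430 = 61646.

61646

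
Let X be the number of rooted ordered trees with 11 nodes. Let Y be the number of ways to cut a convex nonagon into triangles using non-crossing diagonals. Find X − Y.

Rooted ordered (plane) trees on m nodes have m−1 edges and are counted by C_{m−1}; m = 11 gives C_10. So X = C_10 = 16796.
A convex 9-gon is triangulated into 7 triangles, and the number of such triangulations is the Catalan number C_{9−2} = C_7. So Y = C_7 = 429.
X − Y = 16796 − 429 = 16367.

16367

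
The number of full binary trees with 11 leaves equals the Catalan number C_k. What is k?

A full binary tree with L leaves has L−1 internal nodes and is counted by C_{L−1}; L = 11 gives C_10.

10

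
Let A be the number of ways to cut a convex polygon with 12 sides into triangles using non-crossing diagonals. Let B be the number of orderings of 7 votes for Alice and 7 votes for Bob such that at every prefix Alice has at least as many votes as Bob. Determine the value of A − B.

The number of triangulations of a 12-gon is the Catalan number C_10 (index = sides − 2). So A = C_10 = 16796.
Ballot sequences with n votes each where one side never trails are Dyck words, counted by C_n; here n = 7. So B = C_7 = 429.
A − B = 16796 − 429 = 16367.

16367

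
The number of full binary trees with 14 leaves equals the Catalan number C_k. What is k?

13

A full binary tree with L leaves has L−1 internal nodes and is counted by C_{L−1}; L = 14 gives C_13.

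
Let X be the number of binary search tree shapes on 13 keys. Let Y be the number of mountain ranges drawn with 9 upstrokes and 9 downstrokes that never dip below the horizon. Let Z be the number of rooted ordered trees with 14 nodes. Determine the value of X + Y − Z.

4862

Rooted binary trees with 13 nodes (each child slot possibly empty) number C_13. So X = C_13 = 742900.
A Dyck path with 9 up-steps and 9 down-steps has semilength 9, so there are C_9 of them. So Y = C_9 = 4862.
A rooted plane tree on 14 nodes has 13 edges, and such trees are counted by C_13. So Z = C_13 = 742900.
X + Y − Z = 742900 + 4862 − 742900 = 4862.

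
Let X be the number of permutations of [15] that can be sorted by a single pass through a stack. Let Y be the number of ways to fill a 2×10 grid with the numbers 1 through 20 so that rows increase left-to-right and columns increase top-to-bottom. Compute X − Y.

By Knuth's characterisation, the stack-sortable permutations of length 15 are the 231-avoiders, numbering C_15. So X = C_15 = 9694845.
By the hook-length formula (or a Dyck-path bijection), SYT of shape 2×10 number C_10. So Y = C_10 = 16796.
X − Y = 9694845 − 16796 = 9678049.

9678049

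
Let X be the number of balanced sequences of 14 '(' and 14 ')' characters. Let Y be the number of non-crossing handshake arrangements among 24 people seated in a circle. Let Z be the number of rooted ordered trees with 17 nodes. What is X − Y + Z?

A balanced arrangement of 14 bracket pairs is a Dyck word of semilength 14, so the count is C_14. So X = C_14 = 2674440.
With 24 = 2·12 people, non-crossing handshake pairings are non-crossing perfect matchings on a circle, counted by C_12. So Y = C_12 = 208012.
A rooted plane tree on 17 nodes has 16 edges, and such trees are counted by C_16. So Z = C_16 = 35357670.
X − Y + Z = 2674440 − 208012 + 35357670 = 37824098.

37824098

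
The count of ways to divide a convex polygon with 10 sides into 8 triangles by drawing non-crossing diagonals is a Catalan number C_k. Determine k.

8

The number of triangulations of a 10-gon is the Catalan number C_8 (index = sides − 2).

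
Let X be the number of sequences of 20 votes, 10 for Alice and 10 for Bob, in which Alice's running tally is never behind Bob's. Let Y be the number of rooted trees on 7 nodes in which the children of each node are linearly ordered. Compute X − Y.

16664

Reading a vote for the leader as '(' and for the other as ')' turns such a sequence into a balanced string of 10 pairs, so the count is C_10. So X = C_10 = 16796.
A rooted plane tree on 7 nodes has 6 edges, and such trees are counted by C_6. So Y = C_6 = 132.
X − Y = 16796 − 132 = 16664.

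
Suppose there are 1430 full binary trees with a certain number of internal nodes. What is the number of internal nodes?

8

Full binary trees with n internal nodes are counted by C_n; 1430 = C_8.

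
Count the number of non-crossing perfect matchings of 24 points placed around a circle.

208012

Pairing 24 circle points by 12 non-crossing chords gives C_12 matchings.
C_12 = C(24,12)/13 = 2704156/13 = 208012.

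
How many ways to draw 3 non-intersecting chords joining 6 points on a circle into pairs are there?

5

Pairing 6 circle points by 3 non-crossing chords gives C_3 matchings.
C_3 = 5.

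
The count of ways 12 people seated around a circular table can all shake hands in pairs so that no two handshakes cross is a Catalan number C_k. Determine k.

Non-crossing handshake pairings of 2n people are counted by C_n; 12 people gives n = 6.

6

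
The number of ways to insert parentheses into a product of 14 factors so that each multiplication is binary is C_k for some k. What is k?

13

Ways to associate a product of 14 factors correspond to binary trees on 14 leaves, so the count is C_13.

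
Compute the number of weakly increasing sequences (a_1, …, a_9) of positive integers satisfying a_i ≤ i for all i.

Weakly increasing sequences with a_i ≤ i biject with Dyck paths of semilength 9, so there are C_9.
C_9 = 4862.

4862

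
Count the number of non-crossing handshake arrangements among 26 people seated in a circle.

Non-crossing handshake pairings of 2n people are counted by C_n; 26 people gives n = 13.
C_13 = C(26,13)/14 = 10400600/14 = 742900.

742900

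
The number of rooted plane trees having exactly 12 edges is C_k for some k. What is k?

Rooted ordered trees with n edges are counted by C_n; here n = 12.

12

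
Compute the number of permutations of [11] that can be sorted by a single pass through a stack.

58786

Stack-sortable permutations are exactly the 231-avoiding ones, counted by C_n; here n = 11.
C_11 = 58786.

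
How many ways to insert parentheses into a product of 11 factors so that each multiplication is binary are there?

16796

Bracketing 11 factors into binary products is counted by C_{11−1} = C_10.
C_10 = C_9 · 2(2·9+1)/(9+2) = 4862 · 38/11 = 16796.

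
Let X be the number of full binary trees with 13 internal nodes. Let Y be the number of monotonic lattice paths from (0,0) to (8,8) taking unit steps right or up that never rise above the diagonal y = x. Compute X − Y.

Full binary trees with n internal nodes are counted by C_n; here n = 13. So X = C_13 = 742900.
Monotone paths in an n×n grid that stay weakly below the diagonal are counted by C_n; here n = 8. So Y = C_8 = 1430.
X − Y = 742900 − 1430 = 741470.

741470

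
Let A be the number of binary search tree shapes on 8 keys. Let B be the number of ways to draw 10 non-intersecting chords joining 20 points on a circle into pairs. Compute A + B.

18226

There are C_n binary search tree shapes on n keys; with n = 8 that is C_8. So A = C_8 = 1430.
Non-crossing perfect matchings of 2n points on a circle are counted by C_n; with 20 points, n = 10. So B = C_10 = 16796.
A + B = 1430 + 16796 = 18226.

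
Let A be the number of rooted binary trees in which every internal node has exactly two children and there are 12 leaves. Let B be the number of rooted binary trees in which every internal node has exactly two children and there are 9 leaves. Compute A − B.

Full binary trees with 12 leaves have 12−1 = 11 internal nodes, so there are C_11 of them. So A = C_11 = 58786.
Full binary trees with 9 leaves have 9−1 = 8 internal nodes, so there are C_8 of them. So B = C_8 = 1430.
A − B = 58786 − 1430 = 57356.

57356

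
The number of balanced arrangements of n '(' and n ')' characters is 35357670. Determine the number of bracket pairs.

16

Balanced strings of n bracket-pairs are counted by C_n. The Catalan number equal to 35357670 is C_16.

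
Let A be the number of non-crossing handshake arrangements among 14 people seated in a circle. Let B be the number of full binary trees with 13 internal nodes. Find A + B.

743329

Non-crossing handshake pairings of 2n people are counted by C_n; 14 people gives n = 7. So A = C_7 = 429.
Full binary trees with n internal nodes are counted by C_n; here n = 13. So B = C_13 = 742900.
A + B = 429 + 742900 = 743329.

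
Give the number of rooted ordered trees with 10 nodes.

Rooted ordered (plane) trees on m nodes have m−1 edges and are counted by C_{m−1}; m = 10 gives C_9.
C_9 = C_8 · 2(2·8+1)/(8+2) = 1430 · 34/10 = 4862.

4862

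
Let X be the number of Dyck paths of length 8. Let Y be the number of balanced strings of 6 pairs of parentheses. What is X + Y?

Paths of 4 up- and 4 down-steps that never dip below the axis are Dyck paths; their count is C_4. So X = C_4 = 14.
With 6 pairs the number of balanced bracket strings is the Catalan number C_6. So Y = C_6 = 132.
X + Y = 14 + 132 = 146.

146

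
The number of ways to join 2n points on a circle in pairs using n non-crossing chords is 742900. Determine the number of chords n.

Non-crossing pairings of 2n points on a circle are counted by C_n; 742900 = C_13.

13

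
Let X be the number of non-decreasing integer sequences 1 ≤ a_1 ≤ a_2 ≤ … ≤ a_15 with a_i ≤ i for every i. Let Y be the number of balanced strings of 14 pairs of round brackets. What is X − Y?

7020405

Such sub-staircase sequences of length n are counted by C_n; here n = 15. So X = C_15 = 9694845.
Balanced strings of n pairs of brackets are counted by C_n; here n = 14. So Y = C_14 = 2674440.
X − Y = 9694845 − 2674440 = 7020405.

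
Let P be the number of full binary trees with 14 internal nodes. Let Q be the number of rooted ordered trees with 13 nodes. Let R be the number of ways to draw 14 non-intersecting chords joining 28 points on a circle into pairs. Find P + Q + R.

5556892

The number of full binary trees on 14 internal nodes is the Catalan number C_14. So P = C_14 = 2674440.
Rooted ordered (plane) trees on m nodes have m−1 edges and are counted by C_{m−1}; m = 13 gives C_12. So Q = C_12 = 208012.
Pairing 28 circle points by 14 non-crossing chords gives C_14 matchings. So R = C_14 = 2674440.
P + Q + R = 2674440 + 208012 + 2674440 = 5556892.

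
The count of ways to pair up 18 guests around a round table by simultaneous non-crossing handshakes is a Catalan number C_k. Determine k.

Non-crossing handshake pairings of 2n people are counted by C_n; 18 people gives n = 9.

9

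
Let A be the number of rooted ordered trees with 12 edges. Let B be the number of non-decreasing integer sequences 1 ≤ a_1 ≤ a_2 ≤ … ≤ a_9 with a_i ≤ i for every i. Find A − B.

203150

Rooted ordered trees with n edges are counted by C_n; here n = 12. So A = C_12 = 208012.
Such sub-staircase sequences of length n are counted by C_n; here n = 9. So B = C_9 = 4862.
A − B = 208012 − 4862 = 203150.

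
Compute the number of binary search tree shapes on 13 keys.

Rooted binary trees with 13 nodes (each child slot possibly empty) number C_13.
C_13 = C(26,13)/14 = 10400600/14 = 742900.

742900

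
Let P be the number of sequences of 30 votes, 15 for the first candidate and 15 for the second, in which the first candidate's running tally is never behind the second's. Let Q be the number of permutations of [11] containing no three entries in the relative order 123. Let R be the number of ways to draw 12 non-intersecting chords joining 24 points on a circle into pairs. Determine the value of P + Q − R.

9545619

Reading a vote for the leader as '(' and for the other as ')' turns such a sequence into a balanced string of 15 pairs, so the count is C_15. So P = C_15 = 9694845.
Permutations of [n] avoiding any single length-3 pattern are counted by C_n; here n = 11. So Q = C_11 = 58786.
Non-crossing perfect matchings of 2n points on a circle are counted by C_n; with 24 points, n = 12. So R = C_12 = 208012.
P + Q − R = 9694845 + 58786 − 208012 = 9545619.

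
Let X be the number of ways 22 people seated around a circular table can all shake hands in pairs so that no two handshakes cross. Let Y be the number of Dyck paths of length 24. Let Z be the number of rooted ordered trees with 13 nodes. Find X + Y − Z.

58786

With 22 = 2·11 people, non-crossing handshake pairings are non-crossing perfect matchings on a circle, counted by C_11. So X = C_11 = 58786.
Paths of 12 up- and 12 down-steps that never dip below the axis are Dyck paths; their count is C_12. So Y = C_12 = 208012.
A rooted plane tree on 13 nodes has 12 edges, and such trees are counted by C_12. So Z = C_12 = 208012.
X + Y − Z = 58786 + 208012 − 208012 = 58786.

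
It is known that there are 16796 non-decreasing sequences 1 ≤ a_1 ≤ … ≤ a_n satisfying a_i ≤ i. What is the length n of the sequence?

10

Such sub-staircase sequences of length n are counted by C_n. Since C_10 = 16796, the index is 10.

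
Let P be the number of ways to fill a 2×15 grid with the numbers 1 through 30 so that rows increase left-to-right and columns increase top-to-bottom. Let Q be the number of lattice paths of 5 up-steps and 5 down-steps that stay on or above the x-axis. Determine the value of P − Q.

9694803

Standard Young tableaux of shape 2×n are counted by C_n; here n = 15. So P = C_15 = 9694845.
Paths of 5 up- and 5 down-steps that never dip below the axis are Dyck paths; their count is C_5. So Q = C_5 = 42.
P − Q = 9694845 − 42 = 9694803.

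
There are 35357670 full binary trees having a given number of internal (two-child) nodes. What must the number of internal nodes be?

Full binary trees with n internal nodes are counted by C_n; 35357670 = C_16.

16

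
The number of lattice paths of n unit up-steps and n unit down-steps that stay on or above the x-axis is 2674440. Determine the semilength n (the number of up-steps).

Dyck paths of semilength n are counted by C_n; 2674440 = C_14.

14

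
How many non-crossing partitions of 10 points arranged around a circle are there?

The non-crossing partitions of [10] form a lattice of size C_10.
C_10 = C(20,10)/11 = 184756/11 = 16796.

16796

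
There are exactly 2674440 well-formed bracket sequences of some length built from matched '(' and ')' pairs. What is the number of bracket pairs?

14

Balanced strings of n bracket-pairs are counted by C_n. The Catalan number equal to 2674440 is C_14.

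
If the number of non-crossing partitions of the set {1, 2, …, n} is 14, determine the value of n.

4

Non-crossing partitions of [n] are counted by C_n, and C_4 = 14.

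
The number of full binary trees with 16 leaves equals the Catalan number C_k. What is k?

15

Full binary trees with 16 leaves have 16−1 = 15 internal nodes, so there are C_15 of them.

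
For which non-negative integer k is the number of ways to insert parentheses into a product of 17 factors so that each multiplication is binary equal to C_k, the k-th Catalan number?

Bracketing 17 factors into binary products is counted by C_{17−1} = C_16.

16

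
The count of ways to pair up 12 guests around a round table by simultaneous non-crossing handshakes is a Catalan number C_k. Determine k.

6

Non-crossing handshake pairings of 2n people are counted by C_n; 12 people gives n = 6.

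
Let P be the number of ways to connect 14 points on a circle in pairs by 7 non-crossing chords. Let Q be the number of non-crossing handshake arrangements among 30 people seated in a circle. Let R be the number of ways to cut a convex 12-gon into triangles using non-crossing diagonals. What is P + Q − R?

9678478

Pairing 14 circle points by 7 non-crossing chords gives C_7 matchings. So P = C_7 = 429.
Non-crossing handshake pairings of 2n people are counted by C_n; 30 people gives n = 15. So Q = C_15 = 9694845.
The number of triangulations of a 12-gon is the Catalan number C_10 (index = sides − 2). So R = C_10 = 16796.
P + Q − R = 429 + 9694845 − 16796 = 9678478.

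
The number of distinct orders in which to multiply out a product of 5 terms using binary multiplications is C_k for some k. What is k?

Ways to associate a product of 5 factors correspond to binary trees on 5 leaves, so the count is C_4.

4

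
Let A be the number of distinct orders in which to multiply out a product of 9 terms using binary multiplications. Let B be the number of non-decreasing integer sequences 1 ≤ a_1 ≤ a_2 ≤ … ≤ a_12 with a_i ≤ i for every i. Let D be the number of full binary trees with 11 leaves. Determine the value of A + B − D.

192646

Bracketing 9 factors into binary products is counted by C_{9−1} = C_8. So A = C_8 = 1430.
Such sub-staircase sequences of length n are counted by C_n; here n = 12. So B = C_12 = 208012.
A full binary tree with L leaves has L−1 internal nodes and is counted by C_{L−1}; L = 11 gives C_10. So D = C_10 = 16796.
A + B − D = 1430 + 208012 − 16796 = 192646.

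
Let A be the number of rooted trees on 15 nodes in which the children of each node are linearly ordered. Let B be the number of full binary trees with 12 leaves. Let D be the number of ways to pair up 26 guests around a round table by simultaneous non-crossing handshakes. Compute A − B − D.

Rooted ordered (plane) trees on m nodes have m−1 edges and are counted by C_{m−1}; m = 15 gives C_14. So A = C_14 = 2674440.
A full binary tree with L leaves has L−1 internal nodes and is counted by C_{L−1}; L = 12 gives C_11. So B = C_11 = 58786.
Non-crossing handshake pairings of 2n people are counted by C_n; 26 people gives n = 13. So D = C_13 = 742900.
A − B − D = 2674440 − 58786 − 742900 = 1872754.

1872754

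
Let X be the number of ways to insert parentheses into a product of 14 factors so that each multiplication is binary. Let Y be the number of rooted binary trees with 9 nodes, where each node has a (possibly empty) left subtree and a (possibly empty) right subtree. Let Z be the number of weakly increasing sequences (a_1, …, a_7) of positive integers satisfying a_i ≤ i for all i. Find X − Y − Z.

Parenthesizations of m factors correspond to full binary trees with m leaves, counted by C_{m−1}; m = 14 gives C_13. So X = C_13 = 742900.
Binary trees (left/right distinguished) on n nodes are counted by C_n; here n = 9. So Y = C_9 = 4862.
Weakly increasing sequences with a_i ≤ i biject with Dyck paths of semilength 7, so there are C_7. So Z = C_7 = 429.
X − Y − Z = 742900 − 4862 − 429 = 737609.

737609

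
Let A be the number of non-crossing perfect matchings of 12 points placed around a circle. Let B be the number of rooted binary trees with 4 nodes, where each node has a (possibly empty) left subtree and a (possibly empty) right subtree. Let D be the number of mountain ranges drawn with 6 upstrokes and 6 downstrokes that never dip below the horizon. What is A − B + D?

Pairing 12 circle points by 6 non-crossing chords gives C_6 matchings. So A = C_6 = 132.
Rooted binary trees with 4 nodes (each child slot possibly empty) number C_4. So B = C_4 = 14.
A Dyck path with 6 up-steps and 6 down-steps has semilength 6, so there are C_6 of them. So D = C_6 = 132.
A − B + D = 132 − 14 + 132 = 250.

250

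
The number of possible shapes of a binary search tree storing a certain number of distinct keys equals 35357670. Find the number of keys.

16

Binary search tree shapes on n keys are counted by C_n. The Catalan number equal to 35357670 is C_16.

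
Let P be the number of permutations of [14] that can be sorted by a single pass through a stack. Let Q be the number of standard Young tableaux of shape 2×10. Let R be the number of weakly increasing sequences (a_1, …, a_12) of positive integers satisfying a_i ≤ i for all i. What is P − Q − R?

Stack-sortable permutations are exactly the 231-avoiding ones, counted by C_n; here n = 14. So P = C_14 = 2674440.
By the hook-length formula (or a Dyck-path bijection), SYT of shape 2×10 number C_10. So Q = C_10 = 16796.
Such sub-staircase sequences of length n are counted by C_n; here n = 12. So R = C_12 = 208012.
P − Q − R = 2674440 − 16796 − 208012 = 2449632.

2449632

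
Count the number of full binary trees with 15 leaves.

2674440

A full binary tree with L leaves has L−1 internal nodes and is counted by C_{L−1}; L = 15 gives C_14.
C_14 = C(28,14)/15 = 40116600/15 = 2674440.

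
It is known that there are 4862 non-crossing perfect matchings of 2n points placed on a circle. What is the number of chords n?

9

Non-crossing pairings of 2n points on a circle are counted by C_n, and C_9 = 4862.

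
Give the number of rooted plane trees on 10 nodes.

4862

A rooted plane tree on 10 nodes has 9 edges, and such trees are counted by C_9.
C_9 = 4862.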